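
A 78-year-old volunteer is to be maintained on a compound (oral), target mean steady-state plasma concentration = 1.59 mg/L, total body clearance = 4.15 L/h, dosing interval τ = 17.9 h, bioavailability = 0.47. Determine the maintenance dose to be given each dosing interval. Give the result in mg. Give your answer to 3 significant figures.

At steady state, F × (Dose/τ) = Css × CL.
Dose = Css × CL × τ / F = 1.59 × 4.150 × 17.9 / 0.47 = 251.3 mg

251 mg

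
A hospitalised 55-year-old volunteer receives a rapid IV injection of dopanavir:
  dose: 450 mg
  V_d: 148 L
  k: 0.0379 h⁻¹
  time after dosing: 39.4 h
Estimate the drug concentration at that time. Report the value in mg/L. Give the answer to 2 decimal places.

C₀ = Dose / Vd = 450.0 / 148 = 3.041 mg/L
C = C₀ · e^(−k·t) = 3.041 × e^(−0.03790 × 39.4)
  = 3.041 × 0.2246 = 0.6830 mg/L

0.68 mg/L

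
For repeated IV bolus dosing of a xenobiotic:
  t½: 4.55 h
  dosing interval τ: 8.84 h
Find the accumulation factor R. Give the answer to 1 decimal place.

k = ln2 / t½ = 0.693147 / 4.55 = 0.1523 h⁻¹
e^(−kτ) = e^(−0.1523 × 8.84) = 0.2602
Accumulation ratio R = 1 / (1 − e^(−kτ)) = 1 / (1 − 0.2602) = 1.352

1.4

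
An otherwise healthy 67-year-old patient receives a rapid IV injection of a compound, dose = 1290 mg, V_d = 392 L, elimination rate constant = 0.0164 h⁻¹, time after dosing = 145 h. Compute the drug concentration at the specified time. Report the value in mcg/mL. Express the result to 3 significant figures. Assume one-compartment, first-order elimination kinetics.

0.305 mcg/mL

C₀ = Dose / Vd = 1290 / 392 = 3.291 mg/L
C = C₀ · e^(−k·t) = 3.291 × e^(−0.01640 × 145)
  = 3.291 × 0.09274 = 0.3052 mg/L
(0.3052 mg/L = 0.3052 mcg/mL)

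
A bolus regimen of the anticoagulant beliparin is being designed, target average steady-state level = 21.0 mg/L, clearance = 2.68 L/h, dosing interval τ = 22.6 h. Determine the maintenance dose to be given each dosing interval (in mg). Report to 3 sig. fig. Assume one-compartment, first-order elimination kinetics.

1270 mg

At steady state, Dose/τ = Css × CL.
Dose = Css × CL × τ = 21.0 × 2.680 × 22.6 = 1272 mg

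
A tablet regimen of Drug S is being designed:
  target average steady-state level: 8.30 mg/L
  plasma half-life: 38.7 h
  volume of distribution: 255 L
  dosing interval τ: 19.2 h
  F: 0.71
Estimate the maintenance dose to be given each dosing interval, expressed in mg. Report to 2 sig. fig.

1000 mg

k = ln2 / t½ = 0.693147 / 38.7 = 0.01791 h⁻¹
CL = k × Vd = 0.01791 × 255 = 4.567 L/h
At steady state, F × (Dose/τ) = Css × CL.
Dose = Css × CL × τ / F = 8.30 × 4.567 × 19.2 / 0.71 = 1025 mg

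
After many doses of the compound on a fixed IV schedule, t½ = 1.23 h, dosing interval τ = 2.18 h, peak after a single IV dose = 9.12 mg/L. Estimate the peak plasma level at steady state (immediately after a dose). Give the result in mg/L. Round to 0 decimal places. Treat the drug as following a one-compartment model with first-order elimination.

k = ln2 / t½ = 0.693147 / 1.23 = 0.5635 h⁻¹
e^(−kτ) = e^(−0.5635 × 2.18) = 0.2928
Accumulation ratio R = 1 / (1 − e^(−kτ)) = 1 / (1 − 0.2928) = 1.414
Steady-state peak = C₀ × R = 9.12 × 1.414 = 12.90 mg/L

13 mg/L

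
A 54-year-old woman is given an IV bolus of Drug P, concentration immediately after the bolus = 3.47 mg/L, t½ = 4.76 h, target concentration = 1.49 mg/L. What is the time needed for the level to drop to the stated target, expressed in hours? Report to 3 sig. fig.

5.81 h

k = ln2 / t½ = 0.693147 / 4.76 = 0.1456 h⁻¹
t = ln(C₀ / C) / k = ln(3.470 / 1.49) / 0.1456
  = ln(2.329) / 0.1456 = 0.8454 / 0.1456 = 5.806 h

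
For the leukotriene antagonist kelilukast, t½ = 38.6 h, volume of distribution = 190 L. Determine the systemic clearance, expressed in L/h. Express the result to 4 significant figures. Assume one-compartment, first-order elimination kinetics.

3.412 L/h

k = ln2 / t½ = 0.693147 / 38.6 = 0.01796 h⁻¹
CL = k × Vd = 0.01796 × 190 = 3.412 L/h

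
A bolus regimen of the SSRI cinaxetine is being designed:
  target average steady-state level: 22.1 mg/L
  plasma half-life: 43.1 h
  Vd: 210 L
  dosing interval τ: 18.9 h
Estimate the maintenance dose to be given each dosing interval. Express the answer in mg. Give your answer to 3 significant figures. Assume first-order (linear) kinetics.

k = ln2 / t½ = 0.693147 / 43.1 = 0.01608 h⁻¹
CL = k × Vd = 0.01608 × 210 = 3.377 L/h
At steady state, Dose/τ = Css × CL.
Dose = Css × CL × τ = 22.1 × 3.377 × 18.9 = 1411 mg

1410 mg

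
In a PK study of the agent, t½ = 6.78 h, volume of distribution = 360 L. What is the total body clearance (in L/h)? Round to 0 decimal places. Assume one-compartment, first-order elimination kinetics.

37 L/h

k = ln2 / t½ = 0.693147 / 6.78 = 0.1022 h⁻¹
CL = k × Vd = 0.1022 × 360 = 36.79 L/h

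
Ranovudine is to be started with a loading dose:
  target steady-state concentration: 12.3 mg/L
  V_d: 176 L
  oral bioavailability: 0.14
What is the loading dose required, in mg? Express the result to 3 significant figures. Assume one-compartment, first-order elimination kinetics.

LD = Css × Vd / F = 12.3 × 176 / 0.14 = 15460 mg

15500 mg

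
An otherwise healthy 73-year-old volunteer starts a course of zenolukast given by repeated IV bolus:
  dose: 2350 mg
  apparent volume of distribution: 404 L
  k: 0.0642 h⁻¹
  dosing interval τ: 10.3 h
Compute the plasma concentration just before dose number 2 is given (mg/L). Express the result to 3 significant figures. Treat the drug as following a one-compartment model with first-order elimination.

C₀ per dose = Dose / Vd = 2350 / 404 = 5.817 mg/L
Fraction remaining after one interval: r = e^(−kτ) = e^(−0.06420 × 10.3) = 0.5162
Before dose 2, 1 dose has been given (aged 1τ).
C_trough = C₀ × r = 5.817 × 0.5162 = 3.003 mg/L

3.00 mg/L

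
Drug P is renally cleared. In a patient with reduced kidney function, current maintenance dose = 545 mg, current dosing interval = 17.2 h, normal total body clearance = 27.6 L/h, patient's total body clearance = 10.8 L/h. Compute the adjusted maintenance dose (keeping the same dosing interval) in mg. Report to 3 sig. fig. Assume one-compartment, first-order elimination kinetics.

To keep the same average steady-state level, dosing rate must scale with clearance.
CL ratio = 10.8 / 27.6 = 0.3913
New dose (same interval) = 545 × 0.3913 = 213.3 mg

213 mg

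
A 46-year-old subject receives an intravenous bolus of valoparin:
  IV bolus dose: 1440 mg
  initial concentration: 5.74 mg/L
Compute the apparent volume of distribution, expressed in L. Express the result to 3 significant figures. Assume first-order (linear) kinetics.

251 L

Vd = Dose / C₀ = 1440 / 5.74 = 250.9 L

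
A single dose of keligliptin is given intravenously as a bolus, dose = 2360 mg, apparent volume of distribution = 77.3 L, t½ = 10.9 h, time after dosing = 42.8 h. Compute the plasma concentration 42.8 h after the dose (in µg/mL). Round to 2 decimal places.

C₀ = Dose / Vd = 2360 / 77.3 = 30.53 mg/L
k = ln2 / t½ = 0.693147 / 10.9 = 0.06359 h⁻¹
C = C₀ · e^(−k·t) = 30.53 × e^(−0.06359 × 42.8)
  = 30.53 × 0.06577 = 2.008 mg/L
(2.008 mg/L = 2.008 µg/mL)

2.01 µg/mL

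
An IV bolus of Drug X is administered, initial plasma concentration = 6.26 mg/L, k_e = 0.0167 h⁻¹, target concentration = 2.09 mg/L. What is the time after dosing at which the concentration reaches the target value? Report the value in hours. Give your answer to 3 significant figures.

t = ln(C₀ / C) / k = ln(6.260 / 2.09) / 0.01670
  = ln(2.995) / 0.01670 = 1.097 / 0.01670 = 65.69 h

65.7 h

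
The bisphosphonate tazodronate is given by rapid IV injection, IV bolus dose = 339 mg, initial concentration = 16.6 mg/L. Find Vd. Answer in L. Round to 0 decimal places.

Vd = Dose / C₀ = 339.0 / 16.6 = 20.42 L

20 L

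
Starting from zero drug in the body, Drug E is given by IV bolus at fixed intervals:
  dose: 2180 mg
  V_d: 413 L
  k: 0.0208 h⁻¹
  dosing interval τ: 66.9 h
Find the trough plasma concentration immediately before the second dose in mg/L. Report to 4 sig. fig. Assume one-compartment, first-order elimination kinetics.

C₀ per dose = Dose / Vd = 2180 / 413 = 5.278 mg/L
Fraction remaining after one interval: r = e^(−kτ) = e^(−0.02080 × 66.9) = 0.2487
Before dose 2, 1 dose has been given (aged 1τ).
C_trough = C₀ × r = 5.278 × 0.2487 = 1.313 mg/L

1.313 mg/L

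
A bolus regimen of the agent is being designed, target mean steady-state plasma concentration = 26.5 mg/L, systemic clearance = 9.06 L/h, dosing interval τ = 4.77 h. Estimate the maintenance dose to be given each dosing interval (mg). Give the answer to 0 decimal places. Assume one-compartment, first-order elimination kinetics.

At steady state, Dose/τ = Css × CL.
Dose = Css × CL × τ = 26.5 × 9.060 × 4.77 = 1145 mg

1145 mg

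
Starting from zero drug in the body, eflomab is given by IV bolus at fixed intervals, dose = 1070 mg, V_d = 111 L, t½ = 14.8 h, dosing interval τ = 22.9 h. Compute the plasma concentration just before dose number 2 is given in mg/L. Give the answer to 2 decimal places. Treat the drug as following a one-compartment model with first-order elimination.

3.30 mg/L

C₀ per dose = Dose / Vd = 1070 / 111 = 9.640 mg/L
k = ln2 / t½ = 0.693147 / 14.8 = 0.04683 h⁻¹
Fraction remaining after one interval: r = e^(−kτ) = e^(−0.04683 × 22.9) = 0.3422
Before dose 2, 1 dose has been given (aged 1τ).
C_trough = C₀ × r = 9.640 × 0.3422 = 3.299 mg/L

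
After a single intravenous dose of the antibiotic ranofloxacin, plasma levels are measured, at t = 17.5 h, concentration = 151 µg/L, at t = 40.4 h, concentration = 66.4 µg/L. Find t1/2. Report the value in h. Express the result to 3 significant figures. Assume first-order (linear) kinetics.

k = ln(C₁/C₂) / (t₂ − t₁) = ln(151/66.4) / (40.4 − 17.5)
  = 0.8216 / 22.90 = 0.03588 h⁻¹
t½ = ln2 / k = 0.693147 / 0.03588 = 19.32 h

19.3 h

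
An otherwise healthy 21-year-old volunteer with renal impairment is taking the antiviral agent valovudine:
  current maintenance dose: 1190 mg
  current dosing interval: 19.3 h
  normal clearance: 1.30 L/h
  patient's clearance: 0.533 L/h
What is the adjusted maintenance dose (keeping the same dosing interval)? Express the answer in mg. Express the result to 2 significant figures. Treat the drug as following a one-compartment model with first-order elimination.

490 mg

To keep the same average steady-state level, dosing rate must scale with clearance.
CL ratio = 0.533 / 1.30 = 0.4100
New dose (same interval) = 1190 × 0.4100 = 487.9 mg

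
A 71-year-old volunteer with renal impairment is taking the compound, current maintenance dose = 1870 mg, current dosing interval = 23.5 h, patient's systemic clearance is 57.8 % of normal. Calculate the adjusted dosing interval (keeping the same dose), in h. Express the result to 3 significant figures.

40.7 h

To keep the same average steady-state level, dosing rate must scale with clearance.
CL ratio = 57.8 / 100 = 0.5780
New interval (same dose) = 23.5 / 0.5780 = 40.66 h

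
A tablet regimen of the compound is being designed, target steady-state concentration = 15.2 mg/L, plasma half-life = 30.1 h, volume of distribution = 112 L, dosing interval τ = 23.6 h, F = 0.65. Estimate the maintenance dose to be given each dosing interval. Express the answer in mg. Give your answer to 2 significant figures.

1400 mg

k = ln2 / t½ = 0.693147 / 30.1 = 0.02303 h⁻¹
CL = k × Vd = 0.02303 × 112 = 2.579 L/h
At steady state, F × (Dose/τ) = Css × CL.
Dose = Css × CL × τ / F = 15.2 × 2.579 × 23.6 / 0.65 = 1423 mg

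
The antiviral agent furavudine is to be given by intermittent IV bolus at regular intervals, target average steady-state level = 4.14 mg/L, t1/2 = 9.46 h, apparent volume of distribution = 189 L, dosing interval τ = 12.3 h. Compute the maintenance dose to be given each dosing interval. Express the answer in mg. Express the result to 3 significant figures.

705 mg

k = ln2 / t½ = 0.693147 / 9.46 = 0.07327 h⁻¹
CL = k × Vd = 0.07327 × 189 = 13.85 L/h
At steady state, Dose/τ = Css × CL.
Dose = Css × CL × τ = 4.14 × 13.85 × 12.3 = 705.3 mg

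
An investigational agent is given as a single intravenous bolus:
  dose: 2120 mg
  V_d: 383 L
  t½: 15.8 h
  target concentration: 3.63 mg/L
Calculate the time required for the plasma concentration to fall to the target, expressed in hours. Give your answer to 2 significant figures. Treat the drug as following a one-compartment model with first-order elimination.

C₀ = Dose / Vd = 2120 / 383 = 5.535 mg/L
k = ln2 / t½ = 0.693147 / 15.8 = 0.04387 h⁻¹
t = ln(C₀ / C) / k = ln(5.535 / 3.63) / 0.04387
  = ln(1.525) / 0.04387 = 0.4220 / 0.04387 = 9.619 h

9.6 h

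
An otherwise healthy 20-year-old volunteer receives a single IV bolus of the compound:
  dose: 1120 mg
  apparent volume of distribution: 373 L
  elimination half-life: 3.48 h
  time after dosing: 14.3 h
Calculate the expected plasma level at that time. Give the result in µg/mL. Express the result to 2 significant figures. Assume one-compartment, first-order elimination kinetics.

0.17 µg/mL

C₀ = Dose / Vd = 1120 / 373 = 3.003 mg/L
k = ln2 / t½ = 0.693147 / 3.48 = 0.1992 h⁻¹
C = C₀ · e^(−k·t) = 3.003 × e^(−0.1992 × 14.3)
  = 3.003 × 0.05793 = 0.1740 mg/L
(0.1740 mg/L = 0.1740 µg/mL)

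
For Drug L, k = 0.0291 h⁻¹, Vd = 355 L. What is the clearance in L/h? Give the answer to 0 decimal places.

CL = k × Vd = 0.0291 × 355 = 10.33 L/h

10 L/h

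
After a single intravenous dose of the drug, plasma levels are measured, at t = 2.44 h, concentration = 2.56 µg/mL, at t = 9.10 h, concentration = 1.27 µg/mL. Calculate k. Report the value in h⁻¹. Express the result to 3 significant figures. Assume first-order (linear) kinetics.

k = ln(C₁/C₂) / (t₂ − t₁) = ln(2.56/1.27) / (9.10 − 2.44)
  = 0.7010 / 6.660 = 0.1053 h⁻¹

0.105 h⁻¹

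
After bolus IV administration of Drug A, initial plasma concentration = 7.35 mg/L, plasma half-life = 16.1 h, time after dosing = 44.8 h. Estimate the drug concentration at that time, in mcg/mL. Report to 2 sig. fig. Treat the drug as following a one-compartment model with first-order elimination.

k = ln2 / t½ = 0.693147 / 16.1 = 0.04305 h⁻¹
C = C₀ · e^(−k·t) = 7.350 × e^(−0.04305 × 44.8)
  = 7.350 × 0.1453 = 1.068 mg/L
(1.068 mg/L = 1.068 mcg/mL)

1.1 mcg/mL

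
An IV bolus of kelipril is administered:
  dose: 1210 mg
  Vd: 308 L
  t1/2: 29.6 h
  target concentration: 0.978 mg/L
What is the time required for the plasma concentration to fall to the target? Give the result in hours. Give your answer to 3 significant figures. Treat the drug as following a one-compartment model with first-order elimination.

C₀ = Dose / Vd = 1210 / 308 = 3.929 mg/L
k = ln2 / t½ = 0.693147 / 29.6 = 0.02342 h⁻¹
t = ln(C₀ / C) / k = ln(3.929 / 0.978) / 0.02342
  = ln(4.017) / 0.02342 = 1.391 / 0.02342 = 59.39 h

59.4 h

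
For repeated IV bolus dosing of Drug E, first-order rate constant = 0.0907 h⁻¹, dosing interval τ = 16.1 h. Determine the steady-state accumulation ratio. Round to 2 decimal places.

e^(−kτ) = e^(−0.09070 × 16.1) = 0.2322
Accumulation ratio R = 1 / (1 − e^(−kτ)) = 1 / (1 − 0.2322) = 1.302

1.30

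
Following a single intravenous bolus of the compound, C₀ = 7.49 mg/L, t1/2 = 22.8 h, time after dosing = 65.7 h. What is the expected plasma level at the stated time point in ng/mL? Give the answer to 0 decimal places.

1016 ng/mL

k = ln2 / t½ = 0.693147 / 22.8 = 0.03040 h⁻¹
C = C₀ · e^(−k·t) = 7.490 × e^(−0.03040 × 65.7)
  = 7.490 × 0.1357 = 1.016 mg/L
Convert: 1.016 mg/L × 1000 = 1016 ng/mL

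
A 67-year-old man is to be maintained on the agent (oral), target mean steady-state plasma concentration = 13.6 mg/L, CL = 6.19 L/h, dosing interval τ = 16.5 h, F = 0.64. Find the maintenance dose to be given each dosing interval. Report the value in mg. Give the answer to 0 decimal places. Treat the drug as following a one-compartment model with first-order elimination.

At steady state, F × (Dose/τ) = Css × CL.
Dose = Css × CL × τ / F = 13.6 × 6.190 × 16.5 / 0.64 = 2170 mg

2170 mg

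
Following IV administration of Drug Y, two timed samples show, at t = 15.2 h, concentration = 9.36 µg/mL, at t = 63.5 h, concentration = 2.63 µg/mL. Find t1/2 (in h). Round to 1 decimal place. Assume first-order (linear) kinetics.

k = ln(C₁/C₂) / (t₂ − t₁) = ln(9.36/2.63) / (63.5 − 15.2)
  = 1.269 / 48.30 = 0.02627 h⁻¹
t½ = ln2 / k = 0.693147 / 0.02627 = 26.39 h

26.4 h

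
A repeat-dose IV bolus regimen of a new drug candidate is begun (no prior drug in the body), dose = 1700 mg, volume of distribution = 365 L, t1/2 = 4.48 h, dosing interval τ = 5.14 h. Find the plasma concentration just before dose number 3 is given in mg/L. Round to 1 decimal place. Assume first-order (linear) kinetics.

3.1 mg/L

C₀ per dose = Dose / Vd = 1700 / 365 = 4.658 mg/L
k = ln2 / t½ = 0.693147 / 4.48 = 0.1547 h⁻¹
Fraction remaining after one interval: r = e^(−kτ) = e^(−0.1547 × 5.14) = 0.4515
Before dose 3, 2 doses have been given (aged 1τ, 2τ).
C_trough = C₀ × (r + r²) = 4.658 × (0.4515 + 0.2039) = 3.053 mg/L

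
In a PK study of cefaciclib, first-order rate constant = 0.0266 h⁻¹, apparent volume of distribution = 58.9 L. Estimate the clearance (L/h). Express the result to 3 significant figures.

CL = k × Vd = 0.0266 × 58.9 = 1.567 L/h

1.57 L/h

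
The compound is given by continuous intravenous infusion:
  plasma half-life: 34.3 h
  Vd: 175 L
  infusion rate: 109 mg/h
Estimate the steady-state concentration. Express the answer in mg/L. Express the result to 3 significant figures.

k = ln2 / t½ = 0.693147 / 34.3 = 0.02021 h⁻¹
CL = k × Vd = 0.02021 × 175 = 3.537 L/h
At steady state Css = R₀ / CL = 109 / 3.537 = 30.82 mg/L

30.8 mg/L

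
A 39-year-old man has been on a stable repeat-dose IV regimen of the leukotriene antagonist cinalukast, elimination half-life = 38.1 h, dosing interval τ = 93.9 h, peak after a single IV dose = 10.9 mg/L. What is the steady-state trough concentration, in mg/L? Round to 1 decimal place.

2.4 mg/L

k = ln2 / t½ = 0.693147 / 38.1 = 0.01819 h⁻¹
e^(−kτ) = e^(−0.01819 × 93.9) = 0.1812
Accumulation ratio R = 1 / (1 − e^(−kτ)) = 1 / (1 − 0.1812) = 1.221
Steady-state trough = C₀ × R × e^(−kτ) = 10.9 × 1.221 × 0.1812 = 2.412 mg/L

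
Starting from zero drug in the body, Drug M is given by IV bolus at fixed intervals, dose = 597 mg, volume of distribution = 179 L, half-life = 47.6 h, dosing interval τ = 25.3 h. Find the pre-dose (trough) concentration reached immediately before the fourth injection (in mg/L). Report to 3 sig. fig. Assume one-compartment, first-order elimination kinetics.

C₀ per dose = Dose / Vd = 597 / 179 = 3.335 mg/L
k = ln2 / t½ = 0.693147 / 47.6 = 0.01456 h⁻¹
Fraction remaining after one interval: r = e^(−kτ) = e^(−0.01456 × 25.3) = 0.6919
Before dose 4, 3 doses have been given (aged 1τ, 2τ, 3τ).
C_trough = C₀ × (r + r² + … + r^3) = C₀ × r(1−r^3)/(1−r)
        = 3.335 × 0.6919 × (1 − 0.3312) / (1 − 0.6919) = 5.009 mg/L

5.01 mg/L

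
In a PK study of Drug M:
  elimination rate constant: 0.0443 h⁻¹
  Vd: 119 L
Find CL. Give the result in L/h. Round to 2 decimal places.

CL = k × Vd = 0.0443 × 119 = 5.272 L/h

5.27 L/h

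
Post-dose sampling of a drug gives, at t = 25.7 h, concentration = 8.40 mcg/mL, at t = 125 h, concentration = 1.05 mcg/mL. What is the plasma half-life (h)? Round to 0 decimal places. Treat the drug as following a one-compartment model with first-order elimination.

k = ln(C₁/C₂) / (t₂ − t₁) = ln(8.40/1.05) / (125 − 25.7)
  = 2.079 / 99.30 = 0.02094 h⁻¹
t½ = ln2 / k = 0.693147 / 0.02094 = 33.10 h

33 h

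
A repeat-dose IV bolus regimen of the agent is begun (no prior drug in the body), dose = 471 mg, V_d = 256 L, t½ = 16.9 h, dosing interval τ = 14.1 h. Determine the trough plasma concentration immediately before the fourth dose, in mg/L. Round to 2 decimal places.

1.94 mg/L

C₀ per dose = Dose / Vd = 471 / 256 = 1.840 mg/L
k = ln2 / t½ = 0.693147 / 16.9 = 0.04101 h⁻¹
Fraction remaining after one interval: r = e^(−kτ) = e^(−0.04101 × 14.1) = 0.5609
Before dose 4, 3 doses have been given (aged 1τ, 2τ, 3τ).
C_trough = C₀ × (r + r² + … + r^3) = C₀ × r(1−r^3)/(1−r)
        = 1.840 × 0.5609 × (1 − 0.1765) / (1 − 0.5609) = 1.936 mg/L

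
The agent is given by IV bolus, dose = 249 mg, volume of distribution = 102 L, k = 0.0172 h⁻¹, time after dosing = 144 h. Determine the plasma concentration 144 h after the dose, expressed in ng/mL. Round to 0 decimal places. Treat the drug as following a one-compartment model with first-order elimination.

C₀ = Dose / Vd = 249.0 / 102 = 2.441 mg/L
C = C₀ · e^(−k·t) = 2.441 × e^(−0.01720 × 144)
  = 2.441 × 0.08401 = 0.2051 mg/L
Convert: 0.2051 mg/L × 1000 = 205.1 ng/mL

205 ng/mL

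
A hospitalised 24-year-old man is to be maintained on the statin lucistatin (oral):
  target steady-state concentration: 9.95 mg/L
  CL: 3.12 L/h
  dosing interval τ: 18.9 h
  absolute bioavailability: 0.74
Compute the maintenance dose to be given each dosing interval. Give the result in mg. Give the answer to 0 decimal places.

At steady state, F × (Dose/τ) = Css × CL.
Dose = Css × CL × τ / F = 9.95 × 3.120 × 18.9 / 0.74 = 792.9 mg

793 mg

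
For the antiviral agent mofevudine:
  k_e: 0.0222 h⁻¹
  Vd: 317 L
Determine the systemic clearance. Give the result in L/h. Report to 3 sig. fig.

CL = k × Vd = 0.0222 × 317 = 7.037 L/h

7.04 L/h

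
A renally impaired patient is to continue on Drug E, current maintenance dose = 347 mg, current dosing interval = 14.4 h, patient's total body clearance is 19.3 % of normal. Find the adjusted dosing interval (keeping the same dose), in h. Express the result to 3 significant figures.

74.6 h

To keep the same average steady-state level, dosing rate must scale with clearance.
CL ratio = 19.3 / 100 = 0.1930
New interval (same dose) = 14.4 / 0.1930 = 74.61 h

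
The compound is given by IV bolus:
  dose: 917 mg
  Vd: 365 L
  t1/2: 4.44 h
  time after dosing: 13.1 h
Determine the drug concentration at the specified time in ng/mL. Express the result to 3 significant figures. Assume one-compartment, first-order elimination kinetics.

325 ng/mL

C₀ = Dose / Vd = 917.0 / 365 = 2.512 mg/L
k = ln2 / t½ = 0.693147 / 4.44 = 0.1561 h⁻¹
C = C₀ · e^(−k·t) = 2.512 × e^(−0.1561 × 13.1)
  = 2.512 × 0.1294 = 0.3251 mg/L
Convert: 0.3251 mg/L × 1000 = 325.1 ng/mL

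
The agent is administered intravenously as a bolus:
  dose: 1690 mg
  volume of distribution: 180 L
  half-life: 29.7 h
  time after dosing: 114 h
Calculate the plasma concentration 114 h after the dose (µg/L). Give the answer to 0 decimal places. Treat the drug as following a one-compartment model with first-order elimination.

656 µg/L

C₀ = Dose / Vd = 1690 / 180 = 9.389 mg/L
k = ln2 / t½ = 0.693147 / 29.7 = 0.02334 h⁻¹
C = C₀ · e^(−k·t) = 9.389 × e^(−0.02334 × 114)
  = 9.389 × 0.06990 = 0.6563 mg/L
Convert: 0.6563 mg/L × 1000 = 656.3 µg/L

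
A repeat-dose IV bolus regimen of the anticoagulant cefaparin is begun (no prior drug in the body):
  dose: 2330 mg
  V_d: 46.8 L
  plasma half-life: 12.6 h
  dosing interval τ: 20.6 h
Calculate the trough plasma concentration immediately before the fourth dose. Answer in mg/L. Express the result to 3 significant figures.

22.9 mg/L

C₀ per dose = Dose / Vd = 2330 / 46.8 = 49.79 mg/L
k = ln2 / t½ = 0.693147 / 12.6 = 0.05501 h⁻¹
Fraction remaining after one interval: r = e^(−kτ) = e^(−0.05501 × 20.6) = 0.3220
Before dose 4, 3 doses have been given (aged 1τ, 2τ, 3τ).
C_trough = C₀ × (r + r² + … + r^3) = C₀ × r(1−r^3)/(1−r)
        = 49.79 × 0.3220 × (1 − 0.03339) / (1 − 0.3220) = 22.86 mg/L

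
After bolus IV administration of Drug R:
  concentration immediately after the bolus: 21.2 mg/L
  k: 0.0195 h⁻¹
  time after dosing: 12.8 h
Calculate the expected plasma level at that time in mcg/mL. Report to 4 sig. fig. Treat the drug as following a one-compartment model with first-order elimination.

16.52 mcg/mL

C = C₀ · e^(−k·t) = 21.20 × e^(−0.01950 × 12.8)
  = 21.20 × 0.7791 = 16.52 mg/L
(16.52 mg/L = 16.52 mcg/mL)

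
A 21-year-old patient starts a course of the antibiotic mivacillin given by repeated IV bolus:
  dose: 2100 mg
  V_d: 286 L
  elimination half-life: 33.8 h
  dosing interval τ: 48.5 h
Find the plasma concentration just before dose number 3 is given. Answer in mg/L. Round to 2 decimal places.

C₀ per dose = Dose / Vd = 2100 / 286 = 7.343 mg/L
k = ln2 / t½ = 0.693147 / 33.8 = 0.02051 h⁻¹
Fraction remaining after one interval: r = e^(−kτ) = e^(−0.02051 × 48.5) = 0.3698
Before dose 3, 2 doses have been given (aged 1τ, 2τ).
C_trough = C₀ × (r + r²) = 7.343 × (0.3698 + 0.1368) = 3.720 mg/L

3.72 mg/L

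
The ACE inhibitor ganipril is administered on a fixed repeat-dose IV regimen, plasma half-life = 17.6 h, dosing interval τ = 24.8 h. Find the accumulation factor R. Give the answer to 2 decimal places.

1.60

k = ln2 / t½ = 0.693147 / 17.6 = 0.03938 h⁻¹
e^(−kτ) = e^(−0.03938 × 24.8) = 0.3766
Accumulation ratio R = 1 / (1 − e^(−kτ)) = 1 / (1 − 0.3766) = 1.604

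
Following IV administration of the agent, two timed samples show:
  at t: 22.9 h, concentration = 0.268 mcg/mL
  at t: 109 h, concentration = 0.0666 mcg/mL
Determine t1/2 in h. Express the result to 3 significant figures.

k = ln(C₁/C₂) / (t₂ − t₁) = ln(0.268/0.0666) / (109 − 22.9)
  = 1.392 / 86.10 = 0.01617 h⁻¹
t½ = ln2 / k = 0.693147 / 0.01617 = 42.87 h

42.9 h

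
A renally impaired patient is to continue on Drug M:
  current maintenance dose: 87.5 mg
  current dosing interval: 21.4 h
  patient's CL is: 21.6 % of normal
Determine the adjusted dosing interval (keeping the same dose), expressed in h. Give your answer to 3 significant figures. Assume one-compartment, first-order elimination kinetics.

To keep the same average steady-state level, dosing rate must scale with clearance.
CL ratio = 21.6 / 100 = 0.2160
New interval (same dose) = 21.4 / 0.2160 = 99.07 h

99.1 h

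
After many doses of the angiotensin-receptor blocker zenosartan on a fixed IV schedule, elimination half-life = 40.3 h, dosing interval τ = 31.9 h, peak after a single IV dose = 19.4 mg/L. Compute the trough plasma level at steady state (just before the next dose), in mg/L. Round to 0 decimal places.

27 mg/L

k = ln2 / t½ = 0.693147 / 40.3 = 0.01720 h⁻¹
e^(−kτ) = e^(−0.01720 × 31.9) = 0.5777
Accumulation ratio R = 1 / (1 − e^(−kτ)) = 1 / (1 − 0.5777) = 2.368
Steady-state trough = C₀ × R × e^(−kτ) = 19.4 × 2.368 × 0.5777 = 26.54 mg/L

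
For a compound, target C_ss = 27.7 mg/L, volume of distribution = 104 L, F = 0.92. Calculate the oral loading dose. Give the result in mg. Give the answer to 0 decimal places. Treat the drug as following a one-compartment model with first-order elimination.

LD = Css × Vd / F = 27.7 × 104 / 0.92 = 3131 mg

3131 mg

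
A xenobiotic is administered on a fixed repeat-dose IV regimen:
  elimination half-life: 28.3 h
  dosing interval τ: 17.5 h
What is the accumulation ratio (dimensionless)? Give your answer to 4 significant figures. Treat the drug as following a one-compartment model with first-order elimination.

2.869

k = ln2 / t½ = 0.693147 / 28.3 = 0.02449 h⁻¹
e^(−kτ) = e^(−0.02449 × 17.5) = 0.6514
Accumulation ratio R = 1 / (1 − e^(−kτ)) = 1 / (1 − 0.6514) = 2.869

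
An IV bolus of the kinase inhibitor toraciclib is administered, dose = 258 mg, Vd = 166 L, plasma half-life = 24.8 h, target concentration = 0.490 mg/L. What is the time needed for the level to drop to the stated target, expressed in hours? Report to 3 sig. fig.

41.3 h

C₀ = Dose / Vd = 258.0 / 166 = 1.554 mg/L
k = ln2 / t½ = 0.693147 / 24.8 = 0.02795 h⁻¹
t = ln(C₀ / C) / k = ln(1.554 / 0.490) / 0.02795
  = ln(3.171) / 0.02795 = 1.154 / 0.02795 = 41.29 h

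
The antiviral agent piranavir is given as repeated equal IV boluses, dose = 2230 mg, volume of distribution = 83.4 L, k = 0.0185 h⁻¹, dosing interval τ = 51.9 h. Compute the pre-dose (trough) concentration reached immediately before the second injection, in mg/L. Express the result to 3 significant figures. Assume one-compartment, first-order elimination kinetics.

C₀ per dose = Dose / Vd = 2230 / 83.4 = 26.74 mg/L
Fraction remaining after one interval: r = e^(−kτ) = e^(−0.01850 × 51.9) = 0.3828
Before dose 2, 1 dose has been given (aged 1τ).
C_trough = C₀ × r = 26.74 × 0.3828 = 10.24 mg/L

10.2 mg/L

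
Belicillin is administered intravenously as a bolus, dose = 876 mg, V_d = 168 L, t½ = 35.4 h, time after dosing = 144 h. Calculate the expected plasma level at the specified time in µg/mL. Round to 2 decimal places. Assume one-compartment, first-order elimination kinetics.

0.31 µg/mL

C₀ = Dose / Vd = 876.0 / 168 = 5.214 mg/L
k = ln2 / t½ = 0.693147 / 35.4 = 0.01958 h⁻¹
C = C₀ · e^(−k·t) = 5.214 × e^(−0.01958 × 144)
  = 5.214 × 0.05963 = 0.3109 mg/L
(0.3109 mg/L = 0.3109 µg/mL)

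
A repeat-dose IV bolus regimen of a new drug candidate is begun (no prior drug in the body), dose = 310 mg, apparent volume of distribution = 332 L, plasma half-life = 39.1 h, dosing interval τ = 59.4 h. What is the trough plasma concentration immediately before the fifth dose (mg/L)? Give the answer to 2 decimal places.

C₀ per dose = Dose / Vd = 310 / 332 = 0.9337 mg/L
k = ln2 / t½ = 0.693147 / 39.1 = 0.01773 h⁻¹
Fraction remaining after one interval: r = e^(−kτ) = e^(−0.01773 × 59.4) = 0.3488
Before dose 5, 4 doses have been given (aged 1τ, 2τ, 3τ, 4τ).
C_trough = C₀ × (r + r² + … + r^4) = C₀ × r(1−r^4)/(1−r)
        = 0.9337 × 0.3488 × (1 − 0.01480) / (1 − 0.3488) = 0.4927 mg/L

0.49 mg/L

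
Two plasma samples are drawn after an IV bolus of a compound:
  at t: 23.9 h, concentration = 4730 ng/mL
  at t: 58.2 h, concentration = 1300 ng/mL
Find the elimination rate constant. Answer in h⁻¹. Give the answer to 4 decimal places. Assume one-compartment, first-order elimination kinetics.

0.0377 h⁻¹

k = ln(C₁/C₂) / (t₂ − t₁) = ln(4730/1300) / (58.2 − 23.9)
  = 1.292 / 34.30 = 0.03767 h⁻¹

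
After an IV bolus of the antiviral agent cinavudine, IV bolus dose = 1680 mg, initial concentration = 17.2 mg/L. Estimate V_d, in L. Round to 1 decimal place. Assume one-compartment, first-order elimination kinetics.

97.7 L

Vd = Dose / C₀ = 1680 / 17.2 = 97.67 L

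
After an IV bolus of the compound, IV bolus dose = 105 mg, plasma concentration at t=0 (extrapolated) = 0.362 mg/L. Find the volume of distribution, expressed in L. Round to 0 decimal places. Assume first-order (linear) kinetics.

290 L

Vd = Dose / C₀ = 105.0 / 0.362 = 290.1 L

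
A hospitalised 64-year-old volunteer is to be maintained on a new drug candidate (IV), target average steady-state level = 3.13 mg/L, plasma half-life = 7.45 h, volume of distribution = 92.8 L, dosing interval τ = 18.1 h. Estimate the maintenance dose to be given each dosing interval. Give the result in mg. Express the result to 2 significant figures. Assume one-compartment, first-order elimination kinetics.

490 mg

k = ln2 / t½ = 0.693147 / 7.45 = 0.09304 h⁻¹
CL = k × Vd = 0.09304 × 92.8 = 8.634 L/h
At steady state, Dose/τ = Css × CL.
Dose = Css × CL × τ = 3.13 × 8.634 × 18.1 = 489.1 mg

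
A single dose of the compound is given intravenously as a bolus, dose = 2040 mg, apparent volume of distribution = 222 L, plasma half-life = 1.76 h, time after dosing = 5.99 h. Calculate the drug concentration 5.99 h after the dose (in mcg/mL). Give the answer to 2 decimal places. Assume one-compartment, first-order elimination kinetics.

C₀ = Dose / Vd = 2040 / 222 = 9.189 mg/L
k = ln2 / t½ = 0.693147 / 1.76 = 0.3938 h⁻¹
C = C₀ · e^(−k·t) = 9.189 × e^(−0.3938 × 5.99)
  = 9.189 × 0.09453 = 0.8686 mg/L
(0.8686 mg/L = 0.8686 mcg/mL)

0.87 mcg/mL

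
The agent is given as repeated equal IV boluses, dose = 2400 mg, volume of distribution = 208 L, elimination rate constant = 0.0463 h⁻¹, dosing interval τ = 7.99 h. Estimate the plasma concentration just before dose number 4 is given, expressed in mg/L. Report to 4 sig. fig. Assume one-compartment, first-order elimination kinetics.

17.28 mg/L

C₀ per dose = Dose / Vd = 2400 / 208 = 11.54 mg/L
Fraction remaining after one interval: r = e^(−kτ) = e^(−0.04630 × 7.99) = 0.6908
Before dose 4, 3 doses have been given (aged 1τ, 2τ, 3τ).
C_trough = C₀ × (r + r² + … + r^3) = C₀ × r(1−r^3)/(1−r)
        = 11.54 × 0.6908 × (1 − 0.3297) / (1 − 0.6908) = 17.28 mg/L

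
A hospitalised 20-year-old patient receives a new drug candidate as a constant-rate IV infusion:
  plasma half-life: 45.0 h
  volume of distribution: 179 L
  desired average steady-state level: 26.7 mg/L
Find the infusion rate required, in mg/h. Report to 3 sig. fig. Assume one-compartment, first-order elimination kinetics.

k = ln2 / t½ = 0.693147 / 45.0 = 0.01540 h⁻¹
CL = k × Vd = 0.01540 × 179 = 2.757 L/h
At steady state, infusion rate R₀ = Css × CL = 26.7 × 2.757 = 73.61 mg/h

73.6 mg/h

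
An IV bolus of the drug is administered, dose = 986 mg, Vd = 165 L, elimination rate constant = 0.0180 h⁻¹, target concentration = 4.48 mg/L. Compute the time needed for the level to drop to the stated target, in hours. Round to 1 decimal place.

C₀ = Dose / Vd = 986.0 / 165 = 5.976 mg/L
t = ln(C₀ / C) / k = ln(5.976 / 4.48) / 0.01800
  = ln(1.334) / 0.01800 = 0.2882 / 0.01800 = 16.01 h

16.0 h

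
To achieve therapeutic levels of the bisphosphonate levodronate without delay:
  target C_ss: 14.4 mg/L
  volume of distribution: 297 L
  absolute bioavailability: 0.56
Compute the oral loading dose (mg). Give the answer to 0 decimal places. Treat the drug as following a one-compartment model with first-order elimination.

7637 mg

LD = Css × Vd / F = 14.4 × 297 / 0.56 = 7637 mg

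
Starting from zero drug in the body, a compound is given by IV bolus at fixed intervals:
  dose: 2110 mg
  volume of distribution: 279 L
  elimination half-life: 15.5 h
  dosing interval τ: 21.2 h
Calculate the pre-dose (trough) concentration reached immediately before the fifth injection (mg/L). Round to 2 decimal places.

C₀ per dose = Dose / Vd = 2110 / 279 = 7.563 mg/L
k = ln2 / t½ = 0.693147 / 15.5 = 0.04472 h⁻¹
Fraction remaining after one interval: r = e^(−kτ) = e^(−0.04472 × 21.2) = 0.3875
Before dose 5, 4 doses have been given (aged 1τ, 2τ, 3τ, 4τ).
C_trough = C₀ × (r + r² + … + r^4) = C₀ × r(1−r^4)/(1−r)
        = 7.563 × 0.3875 × (1 − 0.02255) / (1 − 0.3875) = 4.677 mg/L

4.68 mg/L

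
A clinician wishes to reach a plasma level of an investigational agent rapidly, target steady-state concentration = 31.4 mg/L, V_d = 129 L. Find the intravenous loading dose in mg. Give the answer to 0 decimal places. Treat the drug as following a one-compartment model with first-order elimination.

4051 mg

LD = Css × Vd = 31.4 × 129 = 4051 mg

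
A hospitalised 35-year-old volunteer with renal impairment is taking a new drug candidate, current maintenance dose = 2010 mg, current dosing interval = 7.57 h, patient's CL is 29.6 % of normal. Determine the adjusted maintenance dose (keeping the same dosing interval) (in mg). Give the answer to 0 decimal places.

To keep the same average steady-state level, dosing rate must scale with clearance.
CL ratio = 29.6 / 100 = 0.2960
New dose (same interval) = 2010 × 0.2960 = 595.0 mg

595 mg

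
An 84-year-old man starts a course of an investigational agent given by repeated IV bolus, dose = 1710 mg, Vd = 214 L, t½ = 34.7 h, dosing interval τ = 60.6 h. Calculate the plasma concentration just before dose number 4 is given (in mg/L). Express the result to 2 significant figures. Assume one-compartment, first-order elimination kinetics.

3.3 mg/L

C₀ per dose = Dose / Vd = 1710 / 214 = 7.991 mg/L
k = ln2 / t½ = 0.693147 / 34.7 = 0.01998 h⁻¹
Fraction remaining after one interval: r = e^(−kτ) = e^(−0.01998 × 60.6) = 0.2980
Before dose 4, 3 doses have been given (aged 1τ, 2τ, 3τ).
C_trough = C₀ × (r + r² + … + r^3) = C₀ × r(1−r^3)/(1−r)
        = 7.991 × 0.2980 × (1 − 0.02646) / (1 − 0.2980) = 3.302 mg/L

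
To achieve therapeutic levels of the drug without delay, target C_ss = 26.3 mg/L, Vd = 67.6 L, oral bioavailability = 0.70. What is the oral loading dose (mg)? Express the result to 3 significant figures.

LD = Css × Vd / F = 26.3 × 67.6 / 0.70 = 2540 mg

2540 mg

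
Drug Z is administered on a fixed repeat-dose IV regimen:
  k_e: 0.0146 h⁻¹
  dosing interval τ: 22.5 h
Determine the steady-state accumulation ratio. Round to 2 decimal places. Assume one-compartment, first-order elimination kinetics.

3.57

e^(−kτ) = e^(−0.01460 × 22.5) = 0.7200
Accumulation ratio R = 1 / (1 − e^(−kτ)) = 1 / (1 − 0.7200) = 3.571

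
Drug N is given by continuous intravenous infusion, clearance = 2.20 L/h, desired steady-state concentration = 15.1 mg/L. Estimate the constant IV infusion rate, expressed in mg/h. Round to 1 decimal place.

At steady state, infusion rate R₀ = Css × CL = 15.1 × 2.200 = 33.22 mg/h

33.2 mg/h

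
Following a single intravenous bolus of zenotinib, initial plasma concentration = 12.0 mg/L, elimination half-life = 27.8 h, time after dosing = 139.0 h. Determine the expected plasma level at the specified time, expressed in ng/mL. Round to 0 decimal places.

375 ng/mL

k = ln2 / t½ = 0.693147 / 27.8 = 0.02493 h⁻¹
t / t½ = 139.0 / 27.8 = 5 half-lives
C = C₀ × (1/2)^5 = 12.00 × 0.03125 = 0.3750 mg/L
Convert: 0.3750 mg/L × 1000 = 375.0 ng/mL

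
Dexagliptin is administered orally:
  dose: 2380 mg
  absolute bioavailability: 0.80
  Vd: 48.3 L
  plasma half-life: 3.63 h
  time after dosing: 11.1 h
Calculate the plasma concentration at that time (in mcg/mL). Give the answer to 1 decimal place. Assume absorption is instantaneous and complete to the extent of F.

4.7 mcg/mL

Amount reaching circulation = F × Dose = 0.80 × 2380 = 1904 mg
C₀ = F·Dose / Vd = 1904 / 48.3 = 39.42 mg/L
k = ln2 / t½ = 0.693147 / 3.63 = 0.1909 h⁻¹
C = C₀ · e^(−k·t) = 39.42 × e^(−0.1909 × 11.1)
  = 39.42 × 0.1202 = 4.738 mg/L
(4.738 mg/L = 4.738 mcg/mL)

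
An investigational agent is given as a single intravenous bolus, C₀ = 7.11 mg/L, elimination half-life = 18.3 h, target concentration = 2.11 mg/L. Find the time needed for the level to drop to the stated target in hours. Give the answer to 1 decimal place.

k = ln2 / t½ = 0.693147 / 18.3 = 0.03788 h⁻¹
t = ln(C₀ / C) / k = ln(7.110 / 2.11) / 0.03788
  = ln(3.370) / 0.03788 = 1.215 / 0.03788 = 32.07 h

32.1 h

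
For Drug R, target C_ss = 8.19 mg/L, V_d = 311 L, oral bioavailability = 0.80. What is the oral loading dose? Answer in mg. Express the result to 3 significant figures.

3180 mg

LD = Css × Vd / F = 8.19 × 311 / 0.80 = 3184 mg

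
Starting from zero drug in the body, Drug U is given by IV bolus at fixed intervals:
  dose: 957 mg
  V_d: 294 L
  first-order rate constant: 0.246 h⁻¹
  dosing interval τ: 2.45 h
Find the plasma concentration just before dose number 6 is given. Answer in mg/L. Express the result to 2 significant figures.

C₀ per dose = Dose / Vd = 957 / 294 = 3.255 mg/L
Fraction remaining after one interval: r = e^(−kτ) = e^(−0.2460 × 2.45) = 0.5473
Before dose 6, 5 doses have been given (aged 1τ, 2τ, 3τ, 4τ, 5τ).
C_trough = C₀ × (r + r² + … + r^5) = C₀ × r(1−r^5)/(1−r)
        = 3.255 × 0.5473 × (1 − 0.04911) / (1 − 0.5473) = 3.742 mg/L

3.7 mg/L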